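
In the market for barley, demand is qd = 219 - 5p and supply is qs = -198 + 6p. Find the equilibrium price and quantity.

p* = 417/11, q* = 324/11

Set qd = qs: 219 - 5p = -198 + 6p.
417 = 11p, so p* = 417/11.
q* = 219 − 5(417/11) = 324/11.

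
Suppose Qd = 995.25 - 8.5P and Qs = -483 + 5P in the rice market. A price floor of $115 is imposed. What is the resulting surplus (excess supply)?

Surplus = 74.25

Equilibrium price would be P* = 109.5, so the floor at 115 binds.
At P = 115: Qd = 17.75, Qs = 92.
Surplus = 92 − 17.75 = 74.25.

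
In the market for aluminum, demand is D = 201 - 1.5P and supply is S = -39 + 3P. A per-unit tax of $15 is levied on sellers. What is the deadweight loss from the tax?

Deadweight loss = 112.5

Pre-tax equilibrium: P* = 160/3, Q* = 121.
Tax on sellers shifts supply to S = -39 + 3(P − 15) = -84 + 3P.
201 - 1.5P = -84 + 3P gives buyer price Pb = 190/3; sellers receive Ps = 190/3 − 15 = 145/3.
New quantity: Q = 201 − 1.5(190/3) = 106.
DWL = ½ × 15 × (121 − 106) = 112.5.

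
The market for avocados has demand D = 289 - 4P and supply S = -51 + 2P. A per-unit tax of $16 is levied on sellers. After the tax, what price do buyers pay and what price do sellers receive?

Buyers pay $62, sellers receive $46

Pre-tax equilibrium: P* = 170/3, Q* = 187/3.
Tax on sellers shifts supply to S = -51 + 2(P − 16) = -83 + 2P.
289 - 4P = -83 + 2P gives buyer price Pb = 62; sellers receive Ps = 62 − 16 = 46.
New quantity: Q = 289 − 4(62) = 41.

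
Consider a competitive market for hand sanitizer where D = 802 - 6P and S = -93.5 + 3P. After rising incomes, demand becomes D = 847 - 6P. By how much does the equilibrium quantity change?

Original equilibrium: P* = 99.5, Q* = 205.
New equilibrium: 847 - 6P = -93.5 + 3P, so 940.5 = 9P and P' = 104.5; Q' = 847 − 6(104.5) = 220.
Change in quantity: 220 − 205 = 15.

ΔQ = 15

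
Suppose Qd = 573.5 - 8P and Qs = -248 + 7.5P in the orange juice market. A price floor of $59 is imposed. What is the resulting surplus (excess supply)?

Equilibrium price would be P* = 53, so the floor at 59 binds.
At P = 59: Qd = 101.5, Qs = 194.5.
Surplus = 194.5 − 101.5 = 93.

Surplus = 93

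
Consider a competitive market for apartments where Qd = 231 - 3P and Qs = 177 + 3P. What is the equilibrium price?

P* = 9

Set Qd = Qs: 231 - 3P = 177 + 3P.
54 = 6P, so P* = 9.
Q* = 231 − 3(9) = 204.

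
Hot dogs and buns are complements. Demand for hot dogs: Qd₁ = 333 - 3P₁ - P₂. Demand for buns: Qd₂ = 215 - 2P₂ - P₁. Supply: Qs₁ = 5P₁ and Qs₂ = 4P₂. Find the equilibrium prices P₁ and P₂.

P₁ = 1783/47, P₂ = 1387/47

Market 1: 333 - 3P₁ - P₂ = 5P₁ → 8P₁ + P₂ = 333.
Market 2: 6P₂ + P₁ = 215.
Eliminating P₂: 6×(1) − 1×(2) gives 47P₁ = 1783, so P₁ = 1783/47.
Back-substitute into (2): P₂ = (215 − 1×1783/47) / 6 = 1387/47.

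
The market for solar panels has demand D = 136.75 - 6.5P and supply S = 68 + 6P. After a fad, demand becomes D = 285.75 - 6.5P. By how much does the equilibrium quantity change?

Original equilibrium: P* = 5.5, Q* = 101.
New equilibrium: 285.75 - 6.5P = 68 + 6P, so 217.75 = 12.5P and P' = 17.42; Q' = 285.75 − 6.5(17.42) = 172.52.
Change in quantity: 172.52 − 101 = 71.52.

ΔQ = 71.52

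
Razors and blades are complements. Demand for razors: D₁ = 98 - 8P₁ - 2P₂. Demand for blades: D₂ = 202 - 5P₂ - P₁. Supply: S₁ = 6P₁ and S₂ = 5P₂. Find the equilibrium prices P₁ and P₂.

P₁ = 96/23, P₂ = 455/23

Market 1: 98 - 8P₁ - 2P₂ = 6P₁ → 14P₁ + 2P₂ = 98.
Market 2: 10P₂ + P₁ = 202.
Eliminating P₂: 10×(1) − 2×(2) gives 138P₁ = 576, so P₁ = 96/23.
Back-substitute into (2): P₂ = (202 − 1×96/23) / 10 = 455/23.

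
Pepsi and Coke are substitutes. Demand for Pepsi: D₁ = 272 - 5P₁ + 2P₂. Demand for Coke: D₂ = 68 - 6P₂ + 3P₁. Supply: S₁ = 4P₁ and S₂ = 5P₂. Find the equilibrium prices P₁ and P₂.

P₁ = 3128/93, P₂ = 476/31

Market 1: 272 - 5P₁ + 2P₂ = 4P₁ → 9P₁ - 2P₂ = 272.
Market 2: 11P₂ - 3P₁ = 68.
Eliminating P₂: 11×(1) + 2×(2) gives 93P₁ = 3128, so P₁ = 3128/93.
Back-substitute into (2): P₂ = (68 + 3×3128/93) / 11 = 476/31.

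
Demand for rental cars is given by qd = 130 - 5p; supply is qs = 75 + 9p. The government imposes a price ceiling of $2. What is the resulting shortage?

Shortage = 27

Equilibrium price would be p* = 55/14, so the ceiling at 2 binds.
At p = 2: qd = 130 − 5(2) = 120, qs = 75 + 9(2) = 93.
Shortage = 120 − 93 = 27.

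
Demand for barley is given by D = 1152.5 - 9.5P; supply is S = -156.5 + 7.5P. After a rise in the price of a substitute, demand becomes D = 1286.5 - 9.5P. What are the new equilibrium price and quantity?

P' = 1443/17, Q' = 8162/17

Original equilibrium: P* = 77, Q* = 421.
New equilibrium: 1286.5 - 9.5P = -156.5 + 7.5P, so 1443 = 17P and P' = 1443/17; Q' = 1286.5 − 9.5(1443/17) = 8162/17.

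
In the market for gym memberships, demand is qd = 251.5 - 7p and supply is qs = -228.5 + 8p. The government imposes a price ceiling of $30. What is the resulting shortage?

Shortage = 30

Equilibrium price would be p* = 32, so the ceiling at 30 binds.
At p = 30: qd = 251.5 − 7(30) = 41.5, qs = -228.5 + 8(30) = 11.5.
Shortage = 41.5 − 11.5 = 30.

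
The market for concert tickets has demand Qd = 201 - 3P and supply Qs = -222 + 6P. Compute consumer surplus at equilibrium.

Consumer surplus = 600

Equilibrium: 201 - 3P = -222 + 6P gives P* = 47, Q* = 60.
Demand choke price (Qd = 0): P = 67.
CS = ½(67 − 47)(60) = 600.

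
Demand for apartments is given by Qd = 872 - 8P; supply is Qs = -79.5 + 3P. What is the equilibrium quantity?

Q* = 180

Set Qd = Qs: 872 - 8P = -79.5 + 3P.
951.5 = 11P, so P* = 86.5.
Q* = 872 − 8(86.5) = 180.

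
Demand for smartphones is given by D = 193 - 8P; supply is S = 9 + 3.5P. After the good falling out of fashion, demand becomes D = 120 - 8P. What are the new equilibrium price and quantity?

Original equilibrium: P* = 16, Q* = 65.
New equilibrium: 120 - 8P = 9 + 3.5P, so 111 = 11.5P and P' = 222/23; Q' = 120 − 8(222/23) = 984/23.

P' = 222/23, Q' = 984/23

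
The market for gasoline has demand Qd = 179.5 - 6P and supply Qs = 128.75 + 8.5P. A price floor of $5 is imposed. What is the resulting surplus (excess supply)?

Equilibrium price would be P* = 3.5, so the floor at 5 binds.
At P = 5: Qd = 149.5, Qs = 171.25.
Surplus = 171.25 − 149.5 = 21.75.

Surplus = 21.75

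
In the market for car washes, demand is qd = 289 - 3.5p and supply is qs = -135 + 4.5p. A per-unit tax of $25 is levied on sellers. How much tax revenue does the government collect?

Tax revenue = 1357.03125

Pre-tax equilibrium: p* = 53, q* = 103.5.
Tax on sellers shifts supply to qs = -135 + 4.5(p − 25) = -247.5 + 4.5p.
289 - 3.5p = -247.5 + 4.5p gives buyer price pb = 67.0625; sellers receive ps = 67.0625 − 25 = 42.0625.
New quantity: q = 289 − 3.5(67.0625) = 54.28125.
Revenue = 25 × 54.28125 = 1357.03125.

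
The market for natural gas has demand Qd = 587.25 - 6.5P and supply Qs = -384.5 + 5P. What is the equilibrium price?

Set Qd = Qs: 587.25 - 6.5P = -384.5 + 5P.
971.75 = 11.5P, so P* = 84.5.
Q* = 587.25 − 6.5(84.5) = 38.

P* = 84.5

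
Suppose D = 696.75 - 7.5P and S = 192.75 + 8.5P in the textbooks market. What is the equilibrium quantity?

Set D = S: 696.75 - 7.5P = 192.75 + 8.5P.
504 = 16P, so P* = 31.5.
Q* = 696.75 − 7.5(31.5) = 460.5.

Q* = 460.5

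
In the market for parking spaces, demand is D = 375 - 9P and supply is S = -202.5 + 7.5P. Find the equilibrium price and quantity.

P* = 35, Q* = 60

Set D = S: 375 - 9P = -202.5 + 7.5P.
577.5 = 16.5P, so P* = 35.
Q* = 375 − 9(35) = 60.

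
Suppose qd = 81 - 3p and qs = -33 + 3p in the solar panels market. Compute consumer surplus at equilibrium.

Equilibrium: 81 - 3p = -33 + 3p gives p* = 19, q* = 24.
Demand choke price (qd = 0): p = 27.
CS = ½(27 − 19)(24) = 96.

Consumer surplus = 96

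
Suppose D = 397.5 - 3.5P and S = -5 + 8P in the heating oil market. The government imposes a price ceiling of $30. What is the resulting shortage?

Shortage = 57.5

Equilibrium price would be P* = 35, so the ceiling at 30 binds.
At P = 30: D = 397.5 − 3.5(30) = 292.5, S = -5 + 8(30) = 235.
Shortage = 292.5 − 235 = 57.5.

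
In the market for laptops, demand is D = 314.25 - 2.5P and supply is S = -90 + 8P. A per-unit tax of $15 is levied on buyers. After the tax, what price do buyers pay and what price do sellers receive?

Buyers pay 699/14, sellers receive 489/14

Pre-tax equilibrium: P* = 38.5, Q* = 218.
Tax on buyers shifts demand to D = 314.25 − 2.5(P + 15) = 276.75 - 2.5P.
276.75 - 2.5P = -90 + 8P gives seller price Ps = 489/14; buyers pay Pb = 489/14 + 15 = 699/14.
New quantity: Q = 314.25 − 2.5(699/14) = 1326/7.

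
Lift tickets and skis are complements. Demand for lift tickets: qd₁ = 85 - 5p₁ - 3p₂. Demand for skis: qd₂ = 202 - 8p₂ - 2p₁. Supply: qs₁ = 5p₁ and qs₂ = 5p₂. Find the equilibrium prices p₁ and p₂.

p₁ = 499/124, p₂ = 925/62

Market 1: 85 - 5p₁ - 3p₂ = 5p₁ → 10p₁ + 3p₂ = 85.
Market 2: 13p₂ + 2p₁ = 202.
Eliminating p₂: 13×(1) − 3×(2) gives 124p₁ = 499, so p₁ = 499/124.
Back-substitute into (2): p₂ = (202 − 2×499/124) / 13 = 925/62.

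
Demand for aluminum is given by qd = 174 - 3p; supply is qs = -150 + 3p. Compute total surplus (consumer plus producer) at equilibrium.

Total surplus = 48

Equilibrium: 174 - 3p = -150 + 3p gives p* = 54, q* = 12.
Demand choke price: p = 58; supply starts at p = 50.
CS = ½(58 − 54)(12) = 24; PS = ½(54 − 50)(12) = 24.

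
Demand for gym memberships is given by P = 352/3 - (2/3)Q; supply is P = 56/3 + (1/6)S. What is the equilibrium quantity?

Q* = 118.4

Set the two price expressions equal: 352/3 - (2/3)Q = 56/3 + (1/6)Q.
296/3 = (5/6)Q, so Q* = 118.4.
P* = 352/3 − (2/3)(118.4) = 38.4.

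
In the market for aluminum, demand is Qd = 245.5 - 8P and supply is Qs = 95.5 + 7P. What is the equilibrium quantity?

Q* = 165.5

Set Qd = Qs: 245.5 - 8P = 95.5 + 7P.
150 = 15P, so P* = 10.
Q* = 245.5 − 8(10) = 165.5.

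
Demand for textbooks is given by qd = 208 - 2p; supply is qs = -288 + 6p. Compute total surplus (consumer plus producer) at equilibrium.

Total surplus = 2352

Equilibrium: 208 - 2p = -288 + 6p gives p* = 62, q* = 84.
Demand choke price: p = 104; supply starts at p = 48.
CS = ½(104 − 62)(84) = 1764; PS = ½(62 − 48)(84) = 588.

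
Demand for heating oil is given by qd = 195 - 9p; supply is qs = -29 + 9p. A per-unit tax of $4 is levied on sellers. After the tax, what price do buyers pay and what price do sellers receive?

Pre-tax equilibrium: p* = 112/9, q* = 83.
Tax on sellers shifts supply to qs = -29 + 9(p − 4) = -65 + 9p.
195 - 9p = -65 + 9p gives buyer price pb = 130/9; sellers receive ps = 130/9 − 4 = 94/9.
New quantity: q = 195 − 9(130/9) = 65.

Buyers pay 130/9, sellers receive 94/9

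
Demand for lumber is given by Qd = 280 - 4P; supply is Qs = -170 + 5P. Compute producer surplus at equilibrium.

Producer surplus = 640

Equilibrium: 280 - 4P = -170 + 5P gives P* = 50, Q* = 80.
Supply starts at P = 34 (where Qs = 0).
PS = ½(50 − 34)(80) = 640.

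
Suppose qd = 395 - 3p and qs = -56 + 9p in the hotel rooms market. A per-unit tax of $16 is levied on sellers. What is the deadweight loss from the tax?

Pre-tax equilibrium: p* = 451/12, q* = 282.25.
Tax on sellers shifts supply to qs = -56 + 9(p − 16) = -200 + 9p.
395 - 3p = -200 + 9p gives buyer price pb = 595/12; sellers receive ps = 595/12 − 16 = 403/12.
New quantity: q = 395 − 3(595/12) = 246.25.
DWL = ½ × 16 × (282.25 − 246.25) = 288.

Deadweight loss = 288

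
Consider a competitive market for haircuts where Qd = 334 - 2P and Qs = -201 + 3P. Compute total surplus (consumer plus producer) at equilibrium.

Total surplus = 6000

Equilibrium: 334 - 2P = -201 + 3P gives P* = 107, Q* = 120.
Demand choke price: P = 167; supply starts at P = 67.
CS = ½(167 − 107)(120) = 3600; PS = ½(107 − 67)(120) = 2400.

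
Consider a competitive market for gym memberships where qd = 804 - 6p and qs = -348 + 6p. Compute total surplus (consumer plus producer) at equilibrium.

Total surplus = 8664

Equilibrium: 804 - 6p = -348 + 6p gives p* = 96, q* = 228.
Demand choke price: p = 134; supply starts at p = 58.
CS = ½(134 − 96)(228) = 4332; PS = ½(96 − 58)(228) = 4332.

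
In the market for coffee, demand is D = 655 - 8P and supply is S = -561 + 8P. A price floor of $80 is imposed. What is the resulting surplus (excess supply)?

Equilibrium price would be P* = 76, so the floor at 80 binds.
At P = 80: D = 15, S = 79.
Surplus = 79 − 15 = 64.

Surplus = 64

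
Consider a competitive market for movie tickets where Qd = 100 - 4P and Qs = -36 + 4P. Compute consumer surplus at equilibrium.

Equilibrium: 100 - 4P = -36 + 4P gives P* = 17, Q* = 32.
Demand choke price (Qd = 0): P = 25.
CS = ½(25 − 17)(32) = 128.

Consumer surplus = 128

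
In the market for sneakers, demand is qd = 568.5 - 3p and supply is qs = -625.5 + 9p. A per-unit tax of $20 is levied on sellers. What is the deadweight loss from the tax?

Deadweight loss = 450

Pre-tax equilibrium: p* = 99.5, q* = 270.
Tax on sellers shifts supply to qs = -625.5 + 9(p − 20) = -805.5 + 9p.
568.5 - 3p = -805.5 + 9p gives buyer price pb = 114.5; sellers receive ps = 114.5 − 20 = 94.5.
New quantity: q = 568.5 − 3(114.5) = 225.
DWL = ½ × 20 × (270 − 225) = 450.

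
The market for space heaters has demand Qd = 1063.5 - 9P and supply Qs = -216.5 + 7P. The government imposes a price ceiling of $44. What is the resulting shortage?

Equilibrium price would be P* = 80, so the ceiling at 44 binds.
At P = 44: Qd = 1063.5 − 9(44) = 667.5, Qs = -216.5 + 7(44) = 91.5.
Shortage = 667.5 − 91.5 = 576.

Shortage = 576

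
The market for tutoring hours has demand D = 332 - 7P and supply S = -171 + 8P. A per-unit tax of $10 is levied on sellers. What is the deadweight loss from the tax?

Pre-tax equilibrium: P* = 503/15, Q* = 1459/15.
Tax on sellers shifts supply to S = -171 + 8(P − 10) = -251 + 8P.
332 - 7P = -251 + 8P gives buyer price Pb = 583/15; sellers receive Ps = 583/15 − 10 = 433/15.
New quantity: Q = 332 − 7(583/15) = 899/15.
DWL = ½ × 10 × (1459/15 − 899/15) = 560/3.

Deadweight loss = 560/3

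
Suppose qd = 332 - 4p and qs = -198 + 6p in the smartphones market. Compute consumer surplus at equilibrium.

Equilibrium: 332 - 4p = -198 + 6p gives p* = 53, q* = 120.
Demand choke price (qd = 0): p = 83.
CS = ½(83 − 53)(120) = 1800.

Consumer surplus = 1800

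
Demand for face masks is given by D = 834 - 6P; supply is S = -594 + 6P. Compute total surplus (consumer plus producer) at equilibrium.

Equilibrium: 834 - 6P = -594 + 6P gives P* = 119, Q* = 120.
Demand choke price: P = 139; supply starts at P = 99.
CS = ½(139 − 119)(120) = 1200; PS = ½(119 − 99)(120) = 1200.

Total surplus = 2400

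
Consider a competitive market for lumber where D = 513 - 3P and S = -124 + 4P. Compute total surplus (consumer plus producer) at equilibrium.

Total surplus = 16800

Equilibrium: 513 - 3P = -124 + 4P gives P* = 91, Q* = 240.
Demand choke price: P = 171; supply starts at P = 31.
CS = ½(171 − 91)(240) = 9600; PS = ½(91 − 31)(240) = 7200.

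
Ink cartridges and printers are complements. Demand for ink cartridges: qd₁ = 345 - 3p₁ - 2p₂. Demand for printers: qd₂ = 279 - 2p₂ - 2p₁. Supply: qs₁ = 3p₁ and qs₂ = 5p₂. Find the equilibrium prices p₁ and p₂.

p₁ = 1857/38, p₂ = 492/19

Market 1: 345 - 3p₁ - 2p₂ = 3p₁ → 6p₁ + 2p₂ = 345.
Market 2: 7p₂ + 2p₁ = 279.
Eliminating p₂: 7×(1) − 2×(2) gives 38p₁ = 1857, so p₁ = 1857/38.
Back-substitute into (2): p₂ = (279 − 2×1857/38) / 7 = 492/19.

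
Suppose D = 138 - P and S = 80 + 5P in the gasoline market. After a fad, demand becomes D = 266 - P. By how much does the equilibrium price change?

Original equilibrium: P* = 29/3, Q* = 385/3.
New equilibrium: 266 - P = 80 + 5P, so 186 = 6P and P' = 31; Q' = 266 − 1(31) = 235.
Change in price: 31 − 29/3 = 64/3.

ΔP = 64/3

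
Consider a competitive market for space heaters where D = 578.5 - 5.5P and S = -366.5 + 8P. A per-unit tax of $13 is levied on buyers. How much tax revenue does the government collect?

Pre-tax equilibrium: P* = 70, Q* = 193.5.
Tax on buyers shifts demand to D = 578.5 − 5.5(P + 13) = 507 - 5.5P.
507 - 5.5P = -366.5 + 8P gives seller price Ps = 1747/27; buyers pay Pb = 1747/27 + 13 = 2098/27.
New quantity: Q = 578.5 − 5.5(2098/27) = 8161/54.
Revenue = 13 × 8161/54 = 106093/54.

Tax revenue = 106093/54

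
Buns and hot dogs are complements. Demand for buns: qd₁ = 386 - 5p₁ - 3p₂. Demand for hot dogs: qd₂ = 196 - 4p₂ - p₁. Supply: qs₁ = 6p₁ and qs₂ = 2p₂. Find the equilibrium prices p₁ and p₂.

p₁ = 192/7, p₂ = 590/21

Market 1: 386 - 5p₁ - 3p₂ = 6p₁ → 11p₁ + 3p₂ = 386.
Market 2: 6p₂ + p₁ = 196.
Eliminating p₂: 6×(1) − 3×(2) gives 63p₁ = 1728, so p₁ = 192/7.
Back-substitute into (2): p₂ = (196 − 1×192/7) / 6 = 590/21.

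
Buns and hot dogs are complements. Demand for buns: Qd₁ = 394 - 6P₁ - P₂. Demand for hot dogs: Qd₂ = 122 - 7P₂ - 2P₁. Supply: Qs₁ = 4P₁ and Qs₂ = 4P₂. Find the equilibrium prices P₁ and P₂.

Market 1: 394 - 6P₁ - P₂ = 4P₁ → 10P₁ + P₂ = 394.
Market 2: 11P₂ + 2P₁ = 122.
Eliminating P₂: 11×(1) − 1×(2) gives 108P₁ = 4212, so P₁ = 39.
Back-substitute into (2): P₂ = (122 − 2×39) / 11 = 4.

P₁ = 39, P₂ = 4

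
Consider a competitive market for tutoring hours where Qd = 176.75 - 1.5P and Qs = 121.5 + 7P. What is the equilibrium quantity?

Q* = 167

Set Qd = Qs: 176.75 - 1.5P = 121.5 + 7P.
55.25 = 8.5P, so P* = 6.5.
Q* = 176.75 − 1.5(6.5) = 167.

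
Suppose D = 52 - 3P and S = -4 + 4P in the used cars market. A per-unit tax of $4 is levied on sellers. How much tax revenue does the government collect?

Tax revenue = 592/7

Pre-tax equilibrium: P* = 8, Q* = 28.
Tax on sellers shifts supply to S = -4 + 4(P − 4) = -20 + 4P.
52 - 3P = -20 + 4P gives buyer price Pb = 72/7; sellers receive Ps = 72/7 − 4 = 44/7.
New quantity: Q = 52 − 3(72/7) = 148/7.
Revenue = 4 × 148/7 = 592/7.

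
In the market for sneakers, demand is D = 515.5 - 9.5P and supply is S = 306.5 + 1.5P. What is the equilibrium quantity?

Set D = S: 515.5 - 9.5P = 306.5 + 1.5P.
209 = 11P, so P* = 19.
Q* = 515.5 − 9.5(19) = 335.

Q* = 335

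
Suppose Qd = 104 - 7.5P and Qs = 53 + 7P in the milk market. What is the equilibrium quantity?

Q* = 2251/29

Set Qd = Qs: 104 - 7.5P = 53 + 7P.
51 = 14.5P, so P* = 102/29.
Q* = 104 − 7.5(102/29) = 2251/29.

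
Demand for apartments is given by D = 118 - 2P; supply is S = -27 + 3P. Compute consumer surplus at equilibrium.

Equilibrium: 118 - 2P = -27 + 3P gives P* = 29, Q* = 60.
Demand choke price (D = 0): P = 59.
CS = ½(59 − 29)(60) = 900.

Consumer surplus = 900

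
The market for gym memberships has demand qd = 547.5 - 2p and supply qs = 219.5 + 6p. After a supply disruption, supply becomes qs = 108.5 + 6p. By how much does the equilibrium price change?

Original equilibrium: p* = 41, q* = 465.5.
New equilibrium: 547.5 - 2p = 108.5 + 6p, so 439 = 8p and p' = 54.875; q' = 547.5 − 2(54.875) = 437.75.
Change in price: 54.875 − 41 = 13.875.

Δp = 13.875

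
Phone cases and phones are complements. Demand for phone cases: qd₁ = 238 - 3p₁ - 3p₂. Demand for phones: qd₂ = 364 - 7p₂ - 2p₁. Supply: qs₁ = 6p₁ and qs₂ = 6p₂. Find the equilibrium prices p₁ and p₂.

Market 1: 238 - 3p₁ - 3p₂ = 6p₁ → 9p₁ + 3p₂ = 238.
Market 2: 13p₂ + 2p₁ = 364.
Eliminating p₂: 13×(1) − 3×(2) gives 111p₁ = 2002, so p₁ = 2002/111.
Back-substitute into (2): p₂ = (364 − 2×2002/111) / 13 = 2800/111.

p₁ = 2002/111, p₂ = 2800/111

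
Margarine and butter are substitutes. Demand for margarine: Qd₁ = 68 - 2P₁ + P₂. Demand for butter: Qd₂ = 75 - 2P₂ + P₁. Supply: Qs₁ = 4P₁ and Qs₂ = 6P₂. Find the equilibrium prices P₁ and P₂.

Market 1: 68 - 2P₁ + P₂ = 4P₁ → 6P₁ - P₂ = 68.
Market 2: 8P₂ - P₁ = 75.
Eliminating P₂: 8×(1) + 1×(2) gives 47P₁ = 619, so P₁ = 619/47.
Back-substitute into (2): P₂ = (75 + 1×619/47) / 8 = 518/47.

P₁ = 619/47, P₂ = 518/47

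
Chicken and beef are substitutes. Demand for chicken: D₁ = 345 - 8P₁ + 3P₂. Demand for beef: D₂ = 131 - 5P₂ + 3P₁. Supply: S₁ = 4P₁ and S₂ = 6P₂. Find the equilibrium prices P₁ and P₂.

P₁ = 1396/41, P₂ = 869/41

Market 1: 345 - 8P₁ + 3P₂ = 4P₁ → 12P₁ - 3P₂ = 345.
Market 2: 11P₂ - 3P₁ = 131.
Eliminating P₂: 11×(1) + 3×(2) gives 123P₁ = 4188, so P₁ = 1396/41.
Back-substitute into (2): P₂ = (131 + 3×1396/41) / 11 = 869/41.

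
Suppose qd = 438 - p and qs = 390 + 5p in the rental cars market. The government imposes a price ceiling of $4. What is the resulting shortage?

Equilibrium price would be p* = 8, so the ceiling at 4 binds.
At p = 4: qd = 438 − 1(4) = 434, qs = 390 + 5(4) = 410.
Shortage = 434 − 410 = 24.

Shortage = 24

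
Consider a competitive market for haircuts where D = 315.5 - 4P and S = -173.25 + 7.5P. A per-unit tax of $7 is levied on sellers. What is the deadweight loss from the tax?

Deadweight loss = 1470/23

Pre-tax equilibrium: P* = 42.5, Q* = 145.5.
Tax on sellers shifts supply to S = -173.25 + 7.5(P − 7) = -225.75 + 7.5P.
315.5 - 4P = -225.75 + 7.5P gives buyer price Pb = 2165/46; sellers receive Ps = 2165/46 − 7 = 1843/46.
New quantity: Q = 315.5 − 4(2165/46) = 5853/46.
DWL = ½ × 7 × (145.5 − 5853/46) = 1470/23.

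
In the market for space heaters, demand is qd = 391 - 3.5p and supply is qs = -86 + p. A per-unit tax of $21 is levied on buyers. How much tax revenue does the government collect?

Pre-tax equilibrium: p* = 106, q* = 20.
Tax on buyers shifts demand to qd = 391 − 3.5(p + 21) = 317.5 - 3.5p.
317.5 - 3.5p = -86 + p gives seller price ps = 269/3; buyers pay pb = 269/3 + 21 = 332/3.
New quantity: q = 391 − 3.5(332/3) = 11/3.
Revenue = 21 × 11/3 = 77.

Tax revenue = 77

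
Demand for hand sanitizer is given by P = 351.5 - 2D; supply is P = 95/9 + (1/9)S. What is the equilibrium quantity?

Q* = 161.5

Set the two price expressions equal: 351.5 - 2Q = 95/9 + (1/9)Q.
6137/18 = (19/9)Q, so Q* = 161.5.
P* = 351.5 − (2)(161.5) = 28.5.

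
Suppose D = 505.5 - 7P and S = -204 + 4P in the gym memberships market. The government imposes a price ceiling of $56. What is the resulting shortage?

Shortage = 93.5

Equilibrium price would be P* = 64.5, so the ceiling at 56 binds.
At P = 56: D = 505.5 − 7(56) = 113.5, S = -204 + 4(56) = 20.
Shortage = 113.5 − 20 = 93.5.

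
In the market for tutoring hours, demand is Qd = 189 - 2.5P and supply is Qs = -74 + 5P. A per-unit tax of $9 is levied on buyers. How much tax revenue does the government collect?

Tax revenue = 777

Pre-tax equilibrium: P* = 526/15, Q* = 304/3.
Tax on buyers shifts demand to Qd = 189 − 2.5(P + 9) = 166.5 - 2.5P.
166.5 - 2.5P = -74 + 5P gives seller price Ps = 481/15; buyers pay Pb = 481/15 + 9 = 616/15.
New quantity: Q = 189 − 2.5(616/15) = 259/3.
Revenue = 9 × 259/3 = 777.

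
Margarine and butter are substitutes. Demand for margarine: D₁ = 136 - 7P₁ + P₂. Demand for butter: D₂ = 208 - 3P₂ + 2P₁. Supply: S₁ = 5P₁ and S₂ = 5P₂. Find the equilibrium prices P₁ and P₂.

Market 1: 136 - 7P₁ + P₂ = 5P₁ → 12P₁ - P₂ = 136.
Market 2: 8P₂ - 2P₁ = 208.
Eliminating P₂: 8×(1) + 1×(2) gives 94P₁ = 1296, so P₁ = 648/47.
Back-substitute into (2): P₂ = (208 + 2×648/47) / 8 = 1384/47.

P₁ = 648/47, P₂ = 1384/47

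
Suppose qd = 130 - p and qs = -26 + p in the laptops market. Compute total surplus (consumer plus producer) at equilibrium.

Total surplus = 2704

Equilibrium: 130 - p = -26 + p gives p* = 78, q* = 52.
Demand choke price: p = 130; supply starts at p = 26.
CS = ½(130 − 78)(52) = 1352; PS = ½(78 − 26)(52) = 1352.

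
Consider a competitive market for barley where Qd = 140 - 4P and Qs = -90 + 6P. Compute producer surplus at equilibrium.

Equilibrium: 140 - 4P = -90 + 6P gives P* = 23, Q* = 48.
Supply starts at P = 15 (where Qs = 0).
PS = ½(23 − 15)(48) = 192.

Producer surplus = 192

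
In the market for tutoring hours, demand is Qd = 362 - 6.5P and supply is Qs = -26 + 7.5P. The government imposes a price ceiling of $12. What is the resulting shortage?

Shortage = 220

Equilibrium price would be P* = 194/7, so the ceiling at 12 binds.
At P = 12: Qd = 362 − 6.5(12) = 284, Qs = -26 + 7.5(12) = 64.
Shortage = 284 − 64 = 220.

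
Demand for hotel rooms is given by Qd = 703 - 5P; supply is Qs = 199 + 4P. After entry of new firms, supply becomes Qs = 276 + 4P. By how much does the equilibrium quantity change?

ΔQ = 385/9

Original equilibrium: P* = 56, Q* = 423.
New equilibrium: 703 - 5P = 276 + 4P, so 427 = 9P and P' = 427/9; Q' = 703 − 5(427/9) = 4192/9.
Change in quantity: 4192/9 − 423 = 385/9.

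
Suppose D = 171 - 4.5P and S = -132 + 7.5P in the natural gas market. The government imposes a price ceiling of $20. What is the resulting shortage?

Shortage = 63

Equilibrium price would be P* = 25.25, so the ceiling at 20 binds.
At P = 20: D = 171 − 4.5(20) = 81, S = -132 + 7.5(20) = 18.
Shortage = 81 − 18 = 63.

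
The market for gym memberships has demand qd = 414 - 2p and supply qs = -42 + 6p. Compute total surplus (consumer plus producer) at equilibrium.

Total surplus = 30000

Equilibrium: 414 - 2p = -42 + 6p gives p* = 57, q* = 300.
Demand choke price: p = 207; supply starts at p = 7.
CS = ½(207 − 57)(300) = 22500; PS = ½(57 − 7)(300) = 7500.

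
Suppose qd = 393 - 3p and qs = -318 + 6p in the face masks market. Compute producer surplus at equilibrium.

Producer surplus = 2028

Equilibrium: 393 - 3p = -318 + 6p gives p* = 79, q* = 156.
Supply starts at p = 53 (where qs = 0).
PS = ½(79 − 53)(156) = 2028.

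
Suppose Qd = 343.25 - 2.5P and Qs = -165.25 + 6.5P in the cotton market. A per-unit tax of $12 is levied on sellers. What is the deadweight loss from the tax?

Pre-tax equilibrium: P* = 56.5, Q* = 202.
Tax on sellers shifts supply to Qs = -165.25 + 6.5(P − 12) = -243.25 + 6.5P.
343.25 - 2.5P = -243.25 + 6.5P gives buyer price Pb = 391/6; sellers receive Ps = 391/6 − 12 = 319/6.
New quantity: Q = 343.25 − 2.5(391/6) = 541/3.
DWL = ½ × 12 × (202 − 541/3) = 130.

Deadweight loss = 130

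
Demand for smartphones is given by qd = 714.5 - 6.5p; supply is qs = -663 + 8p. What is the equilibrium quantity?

q* = 97

Set qd = qs: 714.5 - 6.5p = -663 + 8p.
1377.5 = 14.5p, so p* = 95.
q* = 714.5 − 6.5(95) = 97.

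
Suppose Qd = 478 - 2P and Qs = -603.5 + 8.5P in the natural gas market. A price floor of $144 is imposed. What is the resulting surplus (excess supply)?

Surplus = 430.5

Equilibrium price would be P* = 103, so the floor at 144 binds.
At P = 144: Qd = 190, Qs = 620.5.
Surplus = 620.5 − 190 = 430.5.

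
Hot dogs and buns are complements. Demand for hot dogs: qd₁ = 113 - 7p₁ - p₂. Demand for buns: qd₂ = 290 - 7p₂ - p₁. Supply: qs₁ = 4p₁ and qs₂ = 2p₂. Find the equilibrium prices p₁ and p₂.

p₁ = 727/98, p₂ = 3077/98

Market 1: 113 - 7p₁ - p₂ = 4p₁ → 11p₁ + p₂ = 113.
Market 2: 9p₂ + p₁ = 290.
Eliminating p₂: 9×(1) − 1×(2) gives 98p₁ = 727, so p₁ = 727/98.
Back-substitute into (2): p₂ = (290 − 1×727/98) / 9 = 3077/98.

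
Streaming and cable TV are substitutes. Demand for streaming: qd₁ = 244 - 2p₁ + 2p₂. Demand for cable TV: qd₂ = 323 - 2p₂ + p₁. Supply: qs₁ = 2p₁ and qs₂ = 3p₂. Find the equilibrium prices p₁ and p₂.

Market 1: 244 - 2p₁ + 2p₂ = 2p₁ → 4p₁ - 2p₂ = 244.
Market 2: 5p₂ - p₁ = 323.
Eliminating p₂: 5×(1) + 2×(2) gives 18p₁ = 1866, so p₁ = 311/3.
Back-substitute into (2): p₂ = (323 + 1×311/3) / 5 = 256/3.

p₁ = 311/3, p₂ = 256/3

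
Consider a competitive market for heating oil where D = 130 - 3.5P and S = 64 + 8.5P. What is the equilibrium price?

P* = 5.5

Set D = S: 130 - 3.5P = 64 + 8.5P.
66 = 12P, so P* = 5.5.
Q* = 130 − 3.5(5.5) = 110.75.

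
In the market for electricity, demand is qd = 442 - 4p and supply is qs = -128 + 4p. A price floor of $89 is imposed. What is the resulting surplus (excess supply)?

Equilibrium price would be p* = 71.25, so the floor at 89 binds.
At p = 89: qd = 86, qs = 228.
Surplus = 228 − 86 = 142.

Surplus = 142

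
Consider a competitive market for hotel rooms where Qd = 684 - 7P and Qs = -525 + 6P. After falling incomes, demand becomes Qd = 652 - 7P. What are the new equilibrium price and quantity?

Original equilibrium: P* = 93, Q* = 33.
New equilibrium: 652 - 7P = -525 + 6P, so 1177 = 13P and P' = 1177/13; Q' = 652 − 7(1177/13) = 237/13.

P' = 1177/13, Q' = 237/13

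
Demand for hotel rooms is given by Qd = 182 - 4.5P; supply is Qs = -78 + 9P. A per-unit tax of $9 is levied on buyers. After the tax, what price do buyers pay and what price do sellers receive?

Buyers pay 682/27, sellers receive 439/27

Pre-tax equilibrium: P* = 520/27, Q* = 286/3.
Tax on buyers shifts demand to Qd = 182 − 4.5(P + 9) = 141.5 - 4.5P.
141.5 - 4.5P = -78 + 9P gives seller price Ps = 439/27; buyers pay Pb = 439/27 + 9 = 682/27.
New quantity: Q = 182 − 4.5(682/27) = 205/3.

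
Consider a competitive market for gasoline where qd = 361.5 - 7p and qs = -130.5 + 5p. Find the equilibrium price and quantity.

Set qd = qs: 361.5 - 7p = -130.5 + 5p.
492 = 12p, so p* = 41.
q* = 361.5 − 7(41) = 74.5.

p* = 41, q* = 74.5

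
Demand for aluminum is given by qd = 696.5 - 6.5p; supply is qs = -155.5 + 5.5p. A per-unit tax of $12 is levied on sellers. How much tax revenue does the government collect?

Tax revenue = 2391

Pre-tax equilibrium: p* = 71, q* = 235.
Tax on sellers shifts supply to qs = -155.5 + 5.5(p − 12) = -221.5 + 5.5p.
696.5 - 6.5p = -221.5 + 5.5p gives buyer price pb = 76.5; sellers receive ps = 76.5 − 12 = 64.5.
New quantity: q = 696.5 − 6.5(76.5) = 199.25.
Revenue = 12 × 199.25 = 2391.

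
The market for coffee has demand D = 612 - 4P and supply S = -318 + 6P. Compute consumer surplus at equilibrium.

Consumer surplus = 7200

Equilibrium: 612 - 4P = -318 + 6P gives P* = 93, Q* = 240.
Demand choke price (D = 0): P = 153.
CS = ½(153 − 93)(240) = 7200.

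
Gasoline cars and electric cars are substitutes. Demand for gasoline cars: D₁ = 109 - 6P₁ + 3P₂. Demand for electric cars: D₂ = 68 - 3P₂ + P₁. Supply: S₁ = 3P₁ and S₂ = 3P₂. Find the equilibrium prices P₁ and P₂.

P₁ = 286/17, P₂ = 721/51

Market 1: 109 - 6P₁ + 3P₂ = 3P₁ → 9P₁ - 3P₂ = 109.
Market 2: 6P₂ - P₁ = 68.
Eliminating P₂: 6×(1) + 3×(2) gives 51P₁ = 858, so P₁ = 286/17.
Back-substitute into (2): P₂ = (68 + 1×286/17) / 6 = 721/51.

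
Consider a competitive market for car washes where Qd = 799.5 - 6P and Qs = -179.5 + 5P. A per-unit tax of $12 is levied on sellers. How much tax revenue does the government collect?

Tax revenue = 30726/11

Pre-tax equilibrium: P* = 89, Q* = 265.5.
Tax on sellers shifts supply to Qs = -179.5 + 5(P − 12) = -239.5 + 5P.
799.5 - 6P = -239.5 + 5P gives buyer price Pb = 1039/11; sellers receive Ps = 1039/11 − 12 = 907/11.
New quantity: Q = 799.5 − 6(1039/11) = 5121/22.
Revenue = 12 × 5121/22 = 30726/11.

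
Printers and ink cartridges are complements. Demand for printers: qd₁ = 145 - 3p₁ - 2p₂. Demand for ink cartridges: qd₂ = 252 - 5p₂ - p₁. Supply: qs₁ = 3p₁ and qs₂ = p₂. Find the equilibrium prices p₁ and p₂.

Market 1: 145 - 3p₁ - 2p₂ = 3p₁ → 6p₁ + 2p₂ = 145.
Market 2: 6p₂ + p₁ = 252.
Eliminating p₂: 6×(1) − 2×(2) gives 34p₁ = 366, so p₁ = 183/17.
Back-substitute into (2): p₂ = (252 − 1×183/17) / 6 = 1367/34.

p₁ = 183/17, p₂ = 1367/34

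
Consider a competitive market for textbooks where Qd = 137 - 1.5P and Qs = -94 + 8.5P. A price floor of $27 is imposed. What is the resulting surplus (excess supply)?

Equilibrium price would be P* = 23.1, so the floor at 27 binds.
At P = 27: Qd = 96.5, Qs = 135.5.
Surplus = 135.5 − 96.5 = 39.

Surplus = 39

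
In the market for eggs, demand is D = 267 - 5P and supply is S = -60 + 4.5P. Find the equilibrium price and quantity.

P* = 654/19, Q* = 1803/19

Set D = S: 267 - 5P = -60 + 4.5P.
327 = 9.5P, so P* = 654/19.
Q* = 267 − 5(654/19) = 1803/19.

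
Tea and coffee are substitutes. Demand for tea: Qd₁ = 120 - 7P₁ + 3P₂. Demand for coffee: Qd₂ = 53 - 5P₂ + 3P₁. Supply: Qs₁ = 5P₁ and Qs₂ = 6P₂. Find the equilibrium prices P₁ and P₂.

Market 1: 120 - 7P₁ + 3P₂ = 5P₁ → 12P₁ - 3P₂ = 120.
Market 2: 11P₂ - 3P₁ = 53.
Eliminating P₂: 11×(1) + 3×(2) gives 123P₁ = 1479, so P₁ = 493/41.
Back-substitute into (2): P₂ = (53 + 3×493/41) / 11 = 332/41.

P₁ = 493/41, P₂ = 332/41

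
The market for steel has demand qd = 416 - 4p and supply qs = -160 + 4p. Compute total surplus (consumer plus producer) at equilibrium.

Equilibrium: 416 - 4p = -160 + 4p gives p* = 72, q* = 128.
Demand choke price: p = 104; supply starts at p = 40.
CS = ½(104 − 72)(128) = 2048; PS = ½(72 − 40)(128) = 2048.

Total surplus = 4096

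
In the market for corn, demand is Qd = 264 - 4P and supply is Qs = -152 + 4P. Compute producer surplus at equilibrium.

Producer surplus = 392

Equilibrium: 264 - 4P = -152 + 4P gives P* = 52, Q* = 56.
Supply starts at P = 38 (where Qs = 0).
PS = ½(52 − 38)(56) = 392.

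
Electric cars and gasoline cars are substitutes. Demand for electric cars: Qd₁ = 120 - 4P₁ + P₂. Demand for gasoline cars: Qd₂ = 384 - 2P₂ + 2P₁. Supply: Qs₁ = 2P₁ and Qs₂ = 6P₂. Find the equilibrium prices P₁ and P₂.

Market 1: 120 - 4P₁ + P₂ = 2P₁ → 6P₁ - P₂ = 120.
Market 2: 8P₂ - 2P₁ = 384.
Eliminating P₂: 8×(1) + 1×(2) gives 46P₁ = 1344, so P₁ = 672/23.
Back-substitute into (2): P₂ = (384 + 2×672/23) / 8 = 1272/23.

P₁ = 672/23, P₂ = 1272/23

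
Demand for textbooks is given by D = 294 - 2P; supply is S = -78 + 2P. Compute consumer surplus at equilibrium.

Consumer surplus = 2916

Equilibrium: 294 - 2P = -78 + 2P gives P* = 93, Q* = 108.
Demand choke price (D = 0): P = 147.
CS = ½(147 − 93)(108) = 2916.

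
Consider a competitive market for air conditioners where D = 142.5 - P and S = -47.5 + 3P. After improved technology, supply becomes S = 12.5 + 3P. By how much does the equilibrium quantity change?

Original equilibrium: P* = 47.5, Q* = 95.
New equilibrium: 142.5 - P = 12.5 + 3P, so 130 = 4P and P' = 32.5; Q' = 142.5 − 1(32.5) = 110.
Change in quantity: 110 − 95 = 15.

ΔQ = 15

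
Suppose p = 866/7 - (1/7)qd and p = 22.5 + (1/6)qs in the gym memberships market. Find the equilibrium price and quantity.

p* = 77, q* = 327

Set the two price expressions equal: 866/7 - (1/7)q = 22.5 + (1/6)q.
1417/14 = (13/42)q, so q* = 327.
p* = 866/7 − (1/7)(327) = 77.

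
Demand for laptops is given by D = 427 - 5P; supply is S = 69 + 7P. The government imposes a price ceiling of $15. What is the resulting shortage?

Equilibrium price would be P* = 179/6, so the ceiling at 15 binds.
At P = 15: D = 427 − 5(15) = 352, S = 69 + 7(15) = 174.
Shortage = 352 − 174 = 178.

Shortage = 178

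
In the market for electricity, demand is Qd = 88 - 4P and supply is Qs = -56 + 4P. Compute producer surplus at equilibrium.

Equilibrium: 88 - 4P = -56 + 4P gives P* = 18, Q* = 16.
Supply starts at P = 14 (where Qs = 0).
PS = ½(18 − 14)(16) = 32.

Producer surplus = 32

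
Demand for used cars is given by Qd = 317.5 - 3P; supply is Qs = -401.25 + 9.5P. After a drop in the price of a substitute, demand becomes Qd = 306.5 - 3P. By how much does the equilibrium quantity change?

Original equilibrium: P* = 57.5, Q* = 145.
New equilibrium: 306.5 - 3P = -401.25 + 9.5P, so 707.75 = 12.5P and P' = 56.62; Q' = 306.5 − 3(56.62) = 136.64.
Change in quantity: 136.64 − 145 = -8.36.

ΔQ = -8.36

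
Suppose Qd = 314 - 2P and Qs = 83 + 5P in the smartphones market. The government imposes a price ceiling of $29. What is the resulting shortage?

Shortage = 28

Equilibrium price would be P* = 33, so the ceiling at 29 binds.
At P = 29: Qd = 314 − 2(29) = 256, Qs = 83 + 5(29) = 228.
Shortage = 256 − 228 = 28.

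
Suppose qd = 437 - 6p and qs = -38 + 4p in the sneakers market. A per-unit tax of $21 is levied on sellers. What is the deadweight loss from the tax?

Pre-tax equilibrium: p* = 47.5, q* = 152.
Tax on sellers shifts supply to qs = -38 + 4(p − 21) = -122 + 4p.
437 - 6p = -122 + 4p gives buyer price pb = 55.9; sellers receive ps = 55.9 − 21 = 34.9.
New quantity: q = 437 − 6(55.9) = 101.6.
DWL = ½ × 21 × (152 − 101.6) = 529.2.

Deadweight loss = 529.2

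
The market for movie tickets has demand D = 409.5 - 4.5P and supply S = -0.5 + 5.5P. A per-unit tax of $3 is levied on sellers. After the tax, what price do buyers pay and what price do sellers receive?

Pre-tax equilibrium: P* = 41, Q* = 225.
Tax on sellers shifts supply to S = -0.5 + 5.5(P − 3) = -17 + 5.5P.
409.5 - 4.5P = -17 + 5.5P gives buyer price Pb = 42.65; sellers receive Ps = 42.65 − 3 = 39.65.
New quantity: Q = 409.5 − 4.5(42.65) = 217.575.

Buyers pay $42.65, sellers receive $39.65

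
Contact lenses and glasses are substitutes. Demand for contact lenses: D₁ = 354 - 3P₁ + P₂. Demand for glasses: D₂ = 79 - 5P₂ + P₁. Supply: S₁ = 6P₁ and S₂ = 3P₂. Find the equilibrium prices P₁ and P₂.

P₁ = 41, P₂ = 15

Market 1: 354 - 3P₁ + P₂ = 6P₁ → 9P₁ - P₂ = 354.
Market 2: 8P₂ - P₁ = 79.
Eliminating P₂: 8×(1) + 1×(2) gives 71P₁ = 2911, so P₁ = 41.
Back-substitute into (2): P₂ = (79 + 1×41) / 8 = 15.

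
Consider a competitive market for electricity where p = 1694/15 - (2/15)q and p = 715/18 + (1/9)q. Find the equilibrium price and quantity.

p* = 73, q* = 299.5

Set the two price expressions equal: 1694/15 - (2/15)q = 715/18 + (1/9)q.
6589/90 = (11/45)q, so q* = 299.5.
p* = 1694/15 − (2/15)(299.5) = 73.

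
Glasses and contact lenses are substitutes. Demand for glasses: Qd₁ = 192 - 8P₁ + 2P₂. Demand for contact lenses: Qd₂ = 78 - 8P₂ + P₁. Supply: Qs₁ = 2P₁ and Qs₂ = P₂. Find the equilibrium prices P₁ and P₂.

P₁ = 471/22, P₂ = 243/22

Market 1: 192 - 8P₁ + 2P₂ = 2P₁ → 10P₁ - 2P₂ = 192.
Market 2: 9P₂ - P₁ = 78.
Eliminating P₂: 9×(1) + 2×(2) gives 88P₁ = 1884, so P₁ = 471/22.
Back-substitute into (2): P₂ = (78 + 1×471/22) / 9 = 243/22.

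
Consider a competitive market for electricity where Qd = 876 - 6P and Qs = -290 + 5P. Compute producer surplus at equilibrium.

Producer surplus = 5760

Equilibrium: 876 - 6P = -290 + 5P gives P* = 106, Q* = 240.
Supply starts at P = 58 (where Qs = 0).
PS = ½(106 − 58)(240) = 5760.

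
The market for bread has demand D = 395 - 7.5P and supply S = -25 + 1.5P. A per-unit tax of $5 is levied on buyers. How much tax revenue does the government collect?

Tax revenue = 193.75

Pre-tax equilibrium: P* = 140/3, Q* = 45.
Tax on buyers shifts demand to D = 395 − 7.5(P + 5) = 357.5 - 7.5P.
357.5 - 7.5P = -25 + 1.5P gives seller price Ps = 42.5; buyers pay Pb = 42.5 + 5 = 47.5.
New quantity: Q = 395 − 7.5(47.5) = 38.75.
Revenue = 5 × 38.75 = 193.75.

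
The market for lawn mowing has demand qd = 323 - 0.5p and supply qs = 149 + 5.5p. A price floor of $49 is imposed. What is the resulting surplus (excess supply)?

Equilibrium price would be p* = 29, so the floor at 49 binds.
At p = 49: qd = 298.5, qs = 418.5.
Surplus = 418.5 − 298.5 = 120.

Surplus = 120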